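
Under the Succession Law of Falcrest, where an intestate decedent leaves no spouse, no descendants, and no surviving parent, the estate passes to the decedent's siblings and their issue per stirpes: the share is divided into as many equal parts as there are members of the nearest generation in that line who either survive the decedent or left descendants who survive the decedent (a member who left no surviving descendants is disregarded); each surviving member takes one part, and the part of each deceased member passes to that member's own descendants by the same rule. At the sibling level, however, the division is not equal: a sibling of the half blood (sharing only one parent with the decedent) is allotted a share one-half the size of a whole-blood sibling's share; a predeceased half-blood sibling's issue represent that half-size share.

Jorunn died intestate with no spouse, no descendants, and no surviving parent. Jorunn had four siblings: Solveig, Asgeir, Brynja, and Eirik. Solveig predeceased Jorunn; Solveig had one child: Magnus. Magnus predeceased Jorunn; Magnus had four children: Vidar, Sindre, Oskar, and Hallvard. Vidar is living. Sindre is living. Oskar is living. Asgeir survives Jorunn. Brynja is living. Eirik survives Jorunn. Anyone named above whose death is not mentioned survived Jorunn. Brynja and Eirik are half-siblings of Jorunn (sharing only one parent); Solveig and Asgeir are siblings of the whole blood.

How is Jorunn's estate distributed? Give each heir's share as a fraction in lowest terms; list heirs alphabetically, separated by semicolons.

No spouse, descendants, or parent survives, so the estate passes to Jorunn's siblings per stirpes.
Half-blood siblings count for one-half the weight of whole-blood siblings at the initial division.
Dividing 1 in proportion to weights (total weight 3): Solveig (weight 1) → 1/3; Asgeir (weight 1) → 1/3; Brynja (weight 1/2) → 1/6; Eirik (weight 1/2) → 1/6.
Solveig predeceased; the 1/3 allotted to Solveig's branch passes to Solveig's issue by representation.
Magnus's line is the sole branch at this level, so the full 1/3 passes to Magnus's issue by representation.
The 1/3 is divided into 4 equal shares of 1/12 among Vidar, Sindre, Oskar, Hallvard.
Vidar is living and takes 1/12.
Sindre is living and takes 1/12.
Oskar is living and takes 1/12.
Hallvard is living and takes 1/12.
Asgeir is living and takes 1/3.
Brynja is living and takes 1/6.
Eirik is living and takes 1/6.

Asgeir 1/3; Brynja 1/6; Eirik 1/6; Hallvard 1/12; Oskar 1/12; Sindre 1/12; Vidar 1/12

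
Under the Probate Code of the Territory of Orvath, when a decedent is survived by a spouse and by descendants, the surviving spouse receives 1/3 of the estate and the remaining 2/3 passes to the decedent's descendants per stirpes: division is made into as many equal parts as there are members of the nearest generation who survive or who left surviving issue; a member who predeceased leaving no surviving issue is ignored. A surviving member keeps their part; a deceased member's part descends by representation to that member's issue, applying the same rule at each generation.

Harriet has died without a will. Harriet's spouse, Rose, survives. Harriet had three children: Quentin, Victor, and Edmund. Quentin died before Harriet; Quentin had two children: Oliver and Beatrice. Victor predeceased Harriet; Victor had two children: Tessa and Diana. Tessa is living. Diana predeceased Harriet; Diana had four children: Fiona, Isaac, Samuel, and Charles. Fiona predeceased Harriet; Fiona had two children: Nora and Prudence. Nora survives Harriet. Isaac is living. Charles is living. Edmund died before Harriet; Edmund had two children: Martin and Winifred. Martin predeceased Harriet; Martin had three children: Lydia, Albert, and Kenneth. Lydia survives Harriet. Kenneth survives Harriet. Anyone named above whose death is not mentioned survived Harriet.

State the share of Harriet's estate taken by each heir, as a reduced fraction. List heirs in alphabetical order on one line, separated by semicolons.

Rose, as surviving spouse, takes 1/3.
The remaining 2/3 passes to Harriet's descendants per stirpes.
The 2/3 is divided into 3 equal shares of 2/9 among Quentin, Victor, Edmund.
Quentin predeceased; the 2/9 allotted to Quentin's branch passes to Quentin's issue by representation.
The 2/9 is divided into 2 equal shares of 1/9 among Oliver, Beatrice.
Oliver is living and takes 1/9.
Beatrice is living and takes 1/9.
Victor predeceased; the 2/9 allotted to Victor's branch passes to Victor's issue by representation.
The 2/9 is divided into 2 equal shares of 1/9 among Tessa, Diana.
Tessa is living and takes 1/9.
Diana predeceased; the 1/9 allotted to Diana's branch passes to Diana's issue by representation.
The 1/9 is divided into 4 equal shares of 1/36 among Fiona, Isaac, Samuel, Charles.
Fiona predeceased; the 1/36 allotted to Fiona's branch passes to Fiona's issue by representation.
The 1/36 is divided into 2 equal shares of 1/72 among Nora, Prudence.
Nora is living and takes 1/72.
Prudence is living and takes 1/72.
Isaac is living and takes 1/36.
Samuel is living and takes 1/36.
Charles is living and takes 1/36.
Edmund predeceased; the 2/9 allotted to Edmund's branch passes to Edmund's issue by representation.
The 2/9 is divided into 2 equal shares of 1/9 among Martin, Winifred.
Martin predeceased; the 1/9 allotted to Martin's branch passes to Martin's issue by representation.
The 1/9 is divided into 3 equal shares of 1/27 among Lydia, Albert, Kenneth.
Lydia is living and takes 1/27.
Albert is living and takes 1/27.
Kenneth is living and takes 1/27.
Winifred is living and takes 1/9.

Albert 1/27; Beatrice 1/9; Charles 1/36; Isaac 1/36; Kenneth 1/27; Lydia 1/27; Nora 1/72; Oliver 1/9; Prudence 1/72; Rose 1/3; Samuel 1/36; Tessa 1/9; Winifred 1/9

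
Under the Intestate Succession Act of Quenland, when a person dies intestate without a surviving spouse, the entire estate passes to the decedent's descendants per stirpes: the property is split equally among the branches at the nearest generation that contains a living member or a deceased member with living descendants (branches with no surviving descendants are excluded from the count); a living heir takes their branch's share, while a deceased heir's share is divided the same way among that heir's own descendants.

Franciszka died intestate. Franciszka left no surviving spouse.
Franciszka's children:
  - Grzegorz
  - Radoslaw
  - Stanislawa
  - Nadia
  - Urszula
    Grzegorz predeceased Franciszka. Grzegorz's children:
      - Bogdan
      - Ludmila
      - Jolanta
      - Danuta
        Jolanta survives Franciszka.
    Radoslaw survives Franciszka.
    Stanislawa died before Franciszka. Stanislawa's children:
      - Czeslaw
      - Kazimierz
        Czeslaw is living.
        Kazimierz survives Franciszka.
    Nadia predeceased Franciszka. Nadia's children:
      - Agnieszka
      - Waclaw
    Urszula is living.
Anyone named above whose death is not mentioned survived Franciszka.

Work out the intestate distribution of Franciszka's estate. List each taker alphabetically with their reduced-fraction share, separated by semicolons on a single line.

There is no surviving spouse, so the entire estate passes to Franciszka's descendants per stirpes.
The estate is divided into 5 equal shares of 1/5 among Grzegorz, Radoslaw, Stanislawa, Nadia, Urszula.
Grzegorz predeceased; the 1/5 allotted to Grzegorz's branch passes to Grzegorz's issue by representation.
The 1/5 is divided into 4 equal shares of 1/20 among Bogdan, Ludmila, Jolanta, Danuta.
Bogdan is living and takes 1/20.
Ludmila is living and takes 1/20.
Jolanta is living and takes 1/20.
Danuta is living and takes 1/20.
Radoslaw is living and takes 1/5.
Stanislawa predeceased; the 1/5 allotted to Stanislawa's branch passes to Stanislawa's issue by representation.
The 1/5 is divided into 2 equal shares of 1/10 among Czeslaw, Kazimierz.
Czeslaw is living and takes 1/10.
Kazimierz is living and takes 1/10.
Nadia predeceased; the 1/5 allotted to Nadia's branch passes to Nadia's issue by representation.
The 1/5 is divided into 2 equal shares of 1/10 among Agnieszka, Waclaw.
Agnieszka is living and takes 1/10.
Waclaw is living and takes 1/10.
Urszula is living and takes 1/5.

Agnieszka 1/10; Bogdan 1/20; Czeslaw 1/10; Danuta 1/20; Jolanta 1/20; Kazimierz 1/10; Ludmila 1/20; Radoslaw 1/5; Urszula 1/5; Waclaw 1/10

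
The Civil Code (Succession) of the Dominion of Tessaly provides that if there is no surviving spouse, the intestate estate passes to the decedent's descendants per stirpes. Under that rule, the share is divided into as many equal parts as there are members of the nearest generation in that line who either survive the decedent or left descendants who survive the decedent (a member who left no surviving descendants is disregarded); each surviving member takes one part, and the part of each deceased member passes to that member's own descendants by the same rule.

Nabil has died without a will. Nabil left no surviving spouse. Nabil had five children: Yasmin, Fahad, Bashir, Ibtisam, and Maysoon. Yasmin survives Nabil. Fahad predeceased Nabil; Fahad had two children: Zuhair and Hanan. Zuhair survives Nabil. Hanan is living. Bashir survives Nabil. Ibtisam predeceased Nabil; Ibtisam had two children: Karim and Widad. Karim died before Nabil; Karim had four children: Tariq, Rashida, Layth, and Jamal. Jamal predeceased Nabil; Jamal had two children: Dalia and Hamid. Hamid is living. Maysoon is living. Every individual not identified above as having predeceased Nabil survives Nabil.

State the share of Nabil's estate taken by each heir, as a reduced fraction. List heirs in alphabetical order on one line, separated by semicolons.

There is no surviving spouse, so the entire estate passes to Nabil's descendants per stirpes.
The estate is divided into 5 equal shares of 1/5 among Yasmin, Fahad, Bashir, Ibtisam, Maysoon.
Yasmin is living and takes 1/5.
Fahad predeceased; the 1/5 allotted to Fahad's branch passes to Fahad's issue by representation.
The 1/5 is divided into 2 equal shares of 1/10 among Zuhair, Hanan.
Zuhair is living and takes 1/10.
Hanan is living and takes 1/10.
Bashir is living and takes 1/5.
Ibtisam predeceased; the 1/5 allotted to Ibtisam's branch passes to Ibtisam's issue by representation.
The 1/5 is divided into 2 equal shares of 1/10 among Karim, Widad.
Karim predeceased; the 1/10 allotted to Karim's branch passes to Karim's issue by representation.
The 1/10 is divided into 4 equal shares of 1/40 among Tariq, Rashida, Layth, Jamal.
Tariq is living and takes 1/40.
Rashida is living and takes 1/40.
Layth is living and takes 1/40.
Jamal predeceased; the 1/40 allotted to Jamal's branch passes to Jamal's issue by representation.
The 1/40 is divided into 2 equal shares of 1/80 among Dalia, Hamid.
Dalia is living and takes 1/80.
Hamid is living and takes 1/80.
Widad is living and takes 1/10.
Maysoon is living and takes 1/5.

Bashir 1/5; Dalia 1/80; Hamid 1/80; Hanan 1/10; Layth 1/40; Maysoon 1/5; Rashida 1/40; Tariq 1/40; Widad 1/10; Yasmin 1/5; Zuhair 1/10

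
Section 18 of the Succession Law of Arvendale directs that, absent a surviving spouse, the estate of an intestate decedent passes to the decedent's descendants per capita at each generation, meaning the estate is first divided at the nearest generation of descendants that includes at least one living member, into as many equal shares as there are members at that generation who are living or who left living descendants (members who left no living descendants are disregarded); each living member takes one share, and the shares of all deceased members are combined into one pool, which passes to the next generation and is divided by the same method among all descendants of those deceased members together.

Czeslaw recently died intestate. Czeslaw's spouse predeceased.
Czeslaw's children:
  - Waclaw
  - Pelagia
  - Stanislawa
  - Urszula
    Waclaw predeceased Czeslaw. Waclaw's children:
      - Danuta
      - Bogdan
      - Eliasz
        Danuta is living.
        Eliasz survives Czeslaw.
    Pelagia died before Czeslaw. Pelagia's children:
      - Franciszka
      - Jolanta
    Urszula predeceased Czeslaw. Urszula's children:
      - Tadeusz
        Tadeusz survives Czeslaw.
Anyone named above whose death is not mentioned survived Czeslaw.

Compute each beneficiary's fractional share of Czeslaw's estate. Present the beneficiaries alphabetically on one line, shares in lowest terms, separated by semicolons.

Bogdan 1/8; Danuta 1/8; Eliasz 1/8; Franciszka 1/8; Jolanta 1/8; Stanislawa 1/4; Tadeusz 1/8

There is no surviving spouse, so the entire estate passes to Czeslaw's descendants per capita at each generation.
At generation 1 (Waclaw, Pelagia, Stanislawa, Urszula) there are 4 shares of (1)/4 = 1/4 each.
Living: Stanislawa — each takes 1/4.
Deceased: Waclaw, Pelagia, and Urszula. Their combined 3/4 is pooled and carried to generation 2.
At generation 2 (Danuta, Bogdan, Eliasz, Franciszka, Jolanta, Tadeusz) there are 6 shares of (3/4)/6 = 1/8 each.
Living: Danuta, Bogdan, Eliasz, Franciszka, Jolanta, and Tadeusz — each takes 1/8.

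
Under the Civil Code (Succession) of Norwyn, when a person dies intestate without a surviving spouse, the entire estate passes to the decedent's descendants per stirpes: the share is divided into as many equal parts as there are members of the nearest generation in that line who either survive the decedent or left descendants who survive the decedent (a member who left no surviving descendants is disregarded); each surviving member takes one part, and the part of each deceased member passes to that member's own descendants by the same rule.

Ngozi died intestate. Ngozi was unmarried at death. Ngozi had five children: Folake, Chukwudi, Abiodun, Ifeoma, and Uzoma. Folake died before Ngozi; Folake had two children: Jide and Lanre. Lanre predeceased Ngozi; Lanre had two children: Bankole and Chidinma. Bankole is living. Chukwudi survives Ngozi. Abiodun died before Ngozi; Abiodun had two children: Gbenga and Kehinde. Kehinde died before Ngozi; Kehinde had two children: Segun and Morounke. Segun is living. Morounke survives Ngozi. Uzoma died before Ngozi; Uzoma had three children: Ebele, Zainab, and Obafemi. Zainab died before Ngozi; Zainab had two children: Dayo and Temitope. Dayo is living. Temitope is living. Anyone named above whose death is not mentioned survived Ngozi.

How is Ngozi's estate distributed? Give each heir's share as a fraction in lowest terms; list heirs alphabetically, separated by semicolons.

There is no surviving spouse, so the entire estate passes to Ngozi's descendants per stirpes.
The estate is divided into 5 equal shares of 1/5 among Folake, Chukwudi, Abiodun, Ifeoma, Uzoma.
Folake predeceased; the 1/5 allotted to Folake's branch passes to Folake's issue by representation.
The 1/5 is divided into 2 equal shares of 1/10 among Jide, Lanre.
Jide is living and takes 1/10.
Lanre predeceased; the 1/10 allotted to Lanre's branch passes to Lanre's issue by representation.
The 1/10 is divided into 2 equal shares of 1/20 among Bankole, Chidinma.
Bankole is living and takes 1/20.
Chidinma is living and takes 1/20.
Chukwudi is living and takes 1/5.
Abiodun predeceased; the 1/5 allotted to Abiodun's branch passes to Abiodun's issue by representation.
The 1/5 is divided into 2 equal shares of 1/10 among Gbenga, Kehinde.
Gbenga is living and takes 1/10.
Kehinde predeceased; the 1/10 allotted to Kehinde's branch passes to Kehinde's issue by representation.
The 1/10 is divided into 2 equal shares of 1/20 among Segun, Morounke.
Segun is living and takes 1/20.
Morounke is living and takes 1/20.
Ifeoma is living and takes 1/5.
Uzoma predeceased; the 1/5 allotted to Uzoma's branch passes to Uzoma's issue by representation.
The 1/5 is divided into 3 equal shares of 1/15 among Ebele, Zainab, Obafemi.
Ebele is living and takes 1/15.
Zainab predeceased; the 1/15 allotted to Zainab's branch passes to Zainab's issue by representation.
The 1/15 is divided into 2 equal shares of 1/30 among Dayo, Temitope.
Dayo is living and takes 1/30.
Temitope is living and takes 1/30.
Obafemi is living and takes 1/15.

Bankole 1/20; Chidinma 1/20; Chukwudi 1/5; Dayo 1/30; Ebele 1/15; Gbenga 1/10; Ifeoma 1/5; Jide 1/10; Morounke 1/20; Obafemi 1/15; Segun 1/20; Temitope 1/30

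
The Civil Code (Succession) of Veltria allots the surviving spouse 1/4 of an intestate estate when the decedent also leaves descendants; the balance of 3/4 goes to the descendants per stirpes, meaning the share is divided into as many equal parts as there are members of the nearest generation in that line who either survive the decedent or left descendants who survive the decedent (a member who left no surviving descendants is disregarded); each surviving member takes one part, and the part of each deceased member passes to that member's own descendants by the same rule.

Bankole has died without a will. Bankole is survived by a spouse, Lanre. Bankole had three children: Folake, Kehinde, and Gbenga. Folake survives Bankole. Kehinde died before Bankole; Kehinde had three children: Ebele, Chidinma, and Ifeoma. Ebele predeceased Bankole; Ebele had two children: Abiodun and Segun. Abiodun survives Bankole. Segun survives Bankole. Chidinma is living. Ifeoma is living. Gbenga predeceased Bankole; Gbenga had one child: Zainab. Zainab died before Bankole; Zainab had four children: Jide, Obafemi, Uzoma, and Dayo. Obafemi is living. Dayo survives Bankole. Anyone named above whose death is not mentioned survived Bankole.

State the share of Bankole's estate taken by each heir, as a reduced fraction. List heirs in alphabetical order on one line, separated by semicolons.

Lanre, as surviving spouse, takes 1/4.
The remaining 3/4 passes to Bankole's descendants per stirpes.
The 3/4 is divided into 3 equal shares of 1/4 among Folake, Kehinde, Gbenga.
Folake is living and takes 1/4.
Kehinde predeceased; the 1/4 allotted to Kehinde's branch passes to Kehinde's issue by representation.
The 1/4 is divided into 3 equal shares of 1/12 among Ebele, Chidinma, Ifeoma.
Ebele predeceased; the 1/12 allotted to Ebele's branch passes to Ebele's issue by representation.
The 1/12 is divided into 2 equal shares of 1/24 among Abiodun, Segun.
Abiodun is living and takes 1/24.
Segun is living and takes 1/24.
Chidinma is living and takes 1/12.
Ifeoma is living and takes 1/12.
Gbenga predeceased; the 1/4 allotted to Gbenga's branch passes to Gbenga's issue by representation.
Zainab's line is the sole branch at this level, so the full 1/4 passes to Zainab's issue by representation.
The 1/4 is divided into 4 equal shares of 1/16 among Jide, Obafemi, Uzoma, Dayo.
Jide is living and takes 1/16.
Obafemi is living and takes 1/16.
Uzoma is living and takes 1/16.
Dayo is living and takes 1/16.

Abiodun 1/24; Chidinma 1/12; Dayo 1/16; Folake 1/4; Ifeoma 1/12; Jide 1/16; Lanre 1/4; Obafemi 1/16; Segun 1/24; Uzoma 1/16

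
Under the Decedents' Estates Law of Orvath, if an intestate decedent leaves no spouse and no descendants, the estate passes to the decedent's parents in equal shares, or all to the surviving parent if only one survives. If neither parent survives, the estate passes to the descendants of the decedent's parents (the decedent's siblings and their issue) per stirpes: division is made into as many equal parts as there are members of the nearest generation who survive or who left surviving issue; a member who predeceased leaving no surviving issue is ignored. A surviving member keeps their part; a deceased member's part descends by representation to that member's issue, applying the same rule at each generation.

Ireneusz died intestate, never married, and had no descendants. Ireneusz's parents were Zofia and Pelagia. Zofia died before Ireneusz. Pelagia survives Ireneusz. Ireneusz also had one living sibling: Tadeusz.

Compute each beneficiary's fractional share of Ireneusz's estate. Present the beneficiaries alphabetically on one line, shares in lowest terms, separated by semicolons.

Pelagia 1

Only one parent, Pelagia, survives, so Pelagia takes the entire estate. The siblings take nothing because a surviving parent has priority.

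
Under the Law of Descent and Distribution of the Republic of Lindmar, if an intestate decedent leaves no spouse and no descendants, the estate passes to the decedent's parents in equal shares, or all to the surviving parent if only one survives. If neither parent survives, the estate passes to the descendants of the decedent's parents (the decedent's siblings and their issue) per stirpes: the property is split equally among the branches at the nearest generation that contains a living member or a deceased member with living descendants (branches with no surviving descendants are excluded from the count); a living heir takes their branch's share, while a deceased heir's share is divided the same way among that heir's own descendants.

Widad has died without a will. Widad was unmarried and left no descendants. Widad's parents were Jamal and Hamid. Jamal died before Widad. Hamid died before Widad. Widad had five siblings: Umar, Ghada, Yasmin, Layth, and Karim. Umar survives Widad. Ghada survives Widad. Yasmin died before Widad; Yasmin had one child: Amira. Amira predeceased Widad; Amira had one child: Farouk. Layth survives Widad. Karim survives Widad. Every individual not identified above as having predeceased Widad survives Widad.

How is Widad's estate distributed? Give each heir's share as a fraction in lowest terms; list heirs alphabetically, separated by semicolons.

Farouk 1/5; Ghada 1/5; Karim 1/5; Layth 1/5; Umar 1/5

Neither parent survives and there are no descendants, so the estate passes to Widad's siblings and their issue per stirpes.
The estate is divided into 5 equal shares of 1/5 among Umar, Ghada, Yasmin, Layth, Karim.
Umar is living and takes 1/5.
Ghada is living and takes 1/5.
Yasmin predeceased; the 1/5 allotted to Yasmin's branch passes to Yasmin's issue by representation.
Amira's line is the sole branch at this level, so the full 1/5 passes to Amira's issue by representation.
Farouk is the sole taker at this level and receives the full 1/5.
Layth is living and takes 1/5.
Karim is living and takes 1/5.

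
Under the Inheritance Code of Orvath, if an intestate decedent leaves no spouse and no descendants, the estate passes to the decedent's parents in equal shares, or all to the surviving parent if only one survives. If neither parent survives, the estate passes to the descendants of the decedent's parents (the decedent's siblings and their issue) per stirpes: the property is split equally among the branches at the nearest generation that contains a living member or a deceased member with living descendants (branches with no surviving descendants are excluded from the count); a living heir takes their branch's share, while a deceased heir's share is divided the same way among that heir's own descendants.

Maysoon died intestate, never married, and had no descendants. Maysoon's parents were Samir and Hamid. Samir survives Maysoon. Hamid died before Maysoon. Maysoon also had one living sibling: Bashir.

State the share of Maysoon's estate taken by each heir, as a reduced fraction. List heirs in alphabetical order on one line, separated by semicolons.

Only one parent, Samir, survives, so Samir takes the entire estate. The siblings take nothing because a surviving parent has priority.

Samir 1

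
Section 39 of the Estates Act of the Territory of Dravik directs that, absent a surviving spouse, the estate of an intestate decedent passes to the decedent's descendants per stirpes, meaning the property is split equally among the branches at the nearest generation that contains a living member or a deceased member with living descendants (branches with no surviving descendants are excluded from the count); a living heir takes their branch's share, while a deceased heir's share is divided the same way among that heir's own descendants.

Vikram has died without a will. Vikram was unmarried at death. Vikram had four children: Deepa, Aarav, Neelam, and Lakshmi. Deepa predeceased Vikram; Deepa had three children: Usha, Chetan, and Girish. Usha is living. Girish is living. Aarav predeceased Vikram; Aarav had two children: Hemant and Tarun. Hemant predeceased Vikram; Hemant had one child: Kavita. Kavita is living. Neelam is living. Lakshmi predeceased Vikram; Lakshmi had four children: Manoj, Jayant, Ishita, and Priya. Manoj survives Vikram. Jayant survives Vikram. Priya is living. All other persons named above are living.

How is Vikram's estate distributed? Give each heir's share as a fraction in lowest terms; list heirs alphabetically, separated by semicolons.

There is no surviving spouse, so the entire estate passes to Vikram's descendants per stirpes.
The estate is divided into 4 equal shares of 1/4 among Deepa, Aarav, Neelam, Lakshmi.
Deepa predeceased; the 1/4 allotted to Deepa's branch passes to Deepa's issue by representation.
The 1/4 is divided into 3 equal shares of 1/12 among Usha, Chetan, Girish.
Usha is living and takes 1/12.
Chetan is living and takes 1/12.
Girish is living and takes 1/12.
Aarav predeceased; the 1/4 allotted to Aarav's branch passes to Aarav's issue by representation.
The 1/4 is divided into 2 equal shares of 1/8 among Hemant, Tarun.
Hemant predeceased; the 1/8 allotted to Hemant's branch passes to Hemant's issue by representation.
Kavita is the sole taker at this level and receives the full 1/8.
Tarun is living and takes 1/8.
Neelam is living and takes 1/4.
Lakshmi predeceased; the 1/4 allotted to Lakshmi's branch passes to Lakshmi's issue by representation.
The 1/4 is divided into 4 equal shares of 1/16 among Manoj, Jayant, Ishita, Priya.
Manoj is living and takes 1/16.
Jayant is living and takes 1/16.
Ishita is living and takes 1/16.
Priya is living and takes 1/16.

Chetan 1/12; Girish 1/12; Ishita 1/16; Jayant 1/16; Kavita 1/8; Manoj 1/16; Neelam 1/4; Priya 1/16; Tarun 1/8; Usha 1/12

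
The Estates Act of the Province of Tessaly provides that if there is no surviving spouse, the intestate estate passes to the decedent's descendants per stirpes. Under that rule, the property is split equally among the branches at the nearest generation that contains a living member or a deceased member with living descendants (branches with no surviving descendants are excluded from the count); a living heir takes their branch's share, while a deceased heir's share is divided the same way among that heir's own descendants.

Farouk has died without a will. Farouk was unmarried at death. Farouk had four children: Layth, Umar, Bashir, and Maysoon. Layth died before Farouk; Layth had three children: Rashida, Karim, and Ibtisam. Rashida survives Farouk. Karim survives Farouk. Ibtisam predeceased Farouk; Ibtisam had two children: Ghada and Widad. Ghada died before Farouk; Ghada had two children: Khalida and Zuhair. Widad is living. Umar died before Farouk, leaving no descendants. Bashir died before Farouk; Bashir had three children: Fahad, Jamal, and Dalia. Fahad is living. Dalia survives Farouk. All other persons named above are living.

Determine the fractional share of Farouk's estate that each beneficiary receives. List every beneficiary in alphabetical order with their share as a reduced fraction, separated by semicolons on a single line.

There is no surviving spouse, so the entire estate passes to Farouk's descendants per stirpes.
Umar left no surviving issue, so that branch lapses and is disregarded.
The estate is divided into 3 equal shares of 1/3 among Layth, Bashir, Maysoon.
Layth predeceased; the 1/3 allotted to Layth's branch passes to Layth's issue by representation.
The 1/3 is divided into 3 equal shares of 1/9 among Rashida, Karim, Ibtisam.
Rashida is living and takes 1/9.
Karim is living and takes 1/9.
Ibtisam predeceased; the 1/9 allotted to Ibtisam's branch passes to Ibtisam's issue by representation.
The 1/9 is divided into 2 equal shares of 1/18 among Ghada, Widad.
Ghada predeceased; the 1/18 allotted to Ghada's branch passes to Ghada's issue by representation.
The 1/18 is divided into 2 equal shares of 1/36 among Khalida, Zuhair.
Khalida is living and takes 1/36.
Zuhair is living and takes 1/36.
Widad is living and takes 1/18.
Bashir predeceased; the 1/3 allotted to Bashir's branch passes to Bashir's issue by representation.
The 1/3 is divided into 3 equal shares of 1/9 among Fahad, Jamal, Dalia.
Fahad is living and takes 1/9.
Jamal is living and takes 1/9.
Dalia is living and takes 1/9.
Maysoon is living and takes 1/3.

Dalia 1/9; Fahad 1/9; Jamal 1/9; Karim 1/9; Khalida 1/36; Maysoon 1/3; Rashida 1/9; Widad 1/18; Zuhair 1/36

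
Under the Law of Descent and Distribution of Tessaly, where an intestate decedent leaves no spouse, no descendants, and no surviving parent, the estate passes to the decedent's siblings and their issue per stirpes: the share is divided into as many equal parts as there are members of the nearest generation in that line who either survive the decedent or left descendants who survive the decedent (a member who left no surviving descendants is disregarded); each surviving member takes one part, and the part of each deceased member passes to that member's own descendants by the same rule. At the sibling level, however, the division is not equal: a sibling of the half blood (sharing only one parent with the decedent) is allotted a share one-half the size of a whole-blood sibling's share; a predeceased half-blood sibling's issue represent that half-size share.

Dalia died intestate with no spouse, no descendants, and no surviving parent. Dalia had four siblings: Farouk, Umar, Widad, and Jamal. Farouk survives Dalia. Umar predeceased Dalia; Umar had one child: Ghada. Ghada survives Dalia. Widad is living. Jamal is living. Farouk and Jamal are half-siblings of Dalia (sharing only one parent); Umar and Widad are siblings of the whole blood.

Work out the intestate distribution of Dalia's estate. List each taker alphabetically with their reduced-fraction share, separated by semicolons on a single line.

Farouk 1/6; Ghada 1/3; Jamal 1/6; Widad 1/3

No spouse, descendants, or parent survives, so the estate passes to Dalia's siblings per stirpes.
Half-blood siblings count for one-half the weight of whole-blood siblings at the initial division.
Dividing 1 in proportion to weights (total weight 3): Farouk (weight 1/2) → 1/6; Umar (weight 1) → 1/3; Widad (weight 1) → 1/3; Jamal (weight 1/2) → 1/6.
Farouk is living and takes 1/6.
Umar predeceased; the 1/3 allotted to Umar's branch passes to Umar's issue by representation.
Ghada is the sole taker at this level and receives the full 1/3.
Widad is living and takes 1/3.
Jamal is living and takes 1/6.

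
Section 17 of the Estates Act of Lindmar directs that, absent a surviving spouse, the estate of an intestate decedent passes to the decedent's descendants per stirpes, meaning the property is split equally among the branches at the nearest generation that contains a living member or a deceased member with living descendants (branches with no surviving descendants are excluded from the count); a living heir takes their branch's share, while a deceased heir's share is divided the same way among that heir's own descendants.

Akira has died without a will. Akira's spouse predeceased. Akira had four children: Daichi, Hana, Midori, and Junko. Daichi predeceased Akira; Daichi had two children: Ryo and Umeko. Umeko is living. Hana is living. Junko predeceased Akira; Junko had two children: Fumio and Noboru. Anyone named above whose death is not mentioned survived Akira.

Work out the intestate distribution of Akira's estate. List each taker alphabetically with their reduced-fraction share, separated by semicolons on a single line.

Fumio 1/8; Hana 1/4; Midori 1/4; Noboru 1/8; Ryo 1/8; Umeko 1/8

There is no surviving spouse, so the entire estate passes to Akira's descendants per stirpes.
The estate is divided into 4 equal shares of 1/4 among Daichi, Hana, Midori, Junko.
Daichi predeceased; the 1/4 allotted to Daichi's branch passes to Daichi's issue by representation.
The 1/4 is divided into 2 equal shares of 1/8 among Ryo, Umeko.
Ryo is living and takes 1/8.
Umeko is living and takes 1/8.
Hana is living and takes 1/4.
Midori is living and takes 1/4.
Junko predeceased; the 1/4 allotted to Junko's branch passes to Junko's issue by representation.
The 1/4 is divided into 2 equal shares of 1/8 among Fumio, Noboru.
Fumio is living and takes 1/8.
Noboru is living and takes 1/8.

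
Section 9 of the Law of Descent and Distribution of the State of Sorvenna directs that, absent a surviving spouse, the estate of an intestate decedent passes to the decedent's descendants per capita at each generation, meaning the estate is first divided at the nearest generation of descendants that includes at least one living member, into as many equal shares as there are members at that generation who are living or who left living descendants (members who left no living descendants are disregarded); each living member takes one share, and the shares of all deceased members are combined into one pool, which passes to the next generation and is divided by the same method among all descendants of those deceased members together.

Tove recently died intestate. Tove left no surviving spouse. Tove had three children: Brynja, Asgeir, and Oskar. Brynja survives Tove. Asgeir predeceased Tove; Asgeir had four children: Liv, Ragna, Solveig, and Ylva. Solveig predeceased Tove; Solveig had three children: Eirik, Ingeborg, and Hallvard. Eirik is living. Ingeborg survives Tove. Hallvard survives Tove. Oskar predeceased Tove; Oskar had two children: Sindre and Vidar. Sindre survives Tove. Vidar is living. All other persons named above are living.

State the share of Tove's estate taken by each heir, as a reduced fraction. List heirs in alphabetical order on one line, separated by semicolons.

There is no surviving spouse, so the entire estate passes to Tove's descendants per capita at each generation.
At generation 1 (Brynja, Asgeir, Oskar) there are 3 shares of (1)/3 = 1/3 each.
Living: Brynja — each takes 1/3.
Deceased: Asgeir and Oskar. Their combined 2/3 is pooled and carried to generation 2.
At generation 2 (Liv, Ragna, Solveig, Ylva, Sindre, Vidar) there are 6 shares of (2/3)/6 = 1/9 each.
Living: Liv, Ragna, Ylva, Sindre, and Vidar — each takes 1/9.
Deceased: Solveig. That 1/9 share is carried to generation 3.
At generation 3 (Eirik, Ingeborg, Hallvard) there are 3 shares of (1/9)/3 = 1/27 each.
Living: Eirik, Ingeborg, and Hallvard — each takes 1/27.

Brynja 1/3; Eirik 1/27; Hallvard 1/27; Ingeborg 1/27; Liv 1/9; Ragna 1/9; Sindre 1/9; Vidar 1/9; Ylva 1/9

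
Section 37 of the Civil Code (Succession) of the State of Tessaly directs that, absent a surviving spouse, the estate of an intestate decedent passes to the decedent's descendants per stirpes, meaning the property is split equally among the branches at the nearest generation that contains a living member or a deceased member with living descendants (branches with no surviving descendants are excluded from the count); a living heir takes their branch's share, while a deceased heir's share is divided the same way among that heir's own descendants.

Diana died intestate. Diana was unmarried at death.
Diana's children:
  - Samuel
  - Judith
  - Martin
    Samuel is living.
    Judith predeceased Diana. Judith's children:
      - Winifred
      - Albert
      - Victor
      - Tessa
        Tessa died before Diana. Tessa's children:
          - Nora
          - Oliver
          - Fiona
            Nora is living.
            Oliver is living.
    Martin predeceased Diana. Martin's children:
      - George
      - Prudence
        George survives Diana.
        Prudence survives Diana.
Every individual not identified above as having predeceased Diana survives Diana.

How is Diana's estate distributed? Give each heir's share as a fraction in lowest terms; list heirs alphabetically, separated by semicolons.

There is no surviving spouse, so the entire estate passes to Diana's descendants per stirpes.
The estate is divided into 3 equal shares of 1/3 among Samuel, Judith, Martin.
Samuel is living and takes 1/3.
Judith predeceased; the 1/3 allotted to Judith's branch passes to Judith's issue by representation.
The 1/3 is divided into 4 equal shares of 1/12 among Winifred, Albert, Victor, Tessa.
Winifred is living and takes 1/12.
Albert is living and takes 1/12.
Victor is living and takes 1/12.
Tessa predeceased; the 1/12 allotted to Tessa's branch passes to Tessa's issue by representation.
The 1/12 is divided into 3 equal shares of 1/36 among Nora, Oliver, Fiona.
Nora is living and takes 1/36.
Oliver is living and takes 1/36.
Fiona is living and takes 1/36.
Martin predeceased; the 1/3 allotted to Martin's branch passes to Martin's issue by representation.
The 1/3 is divided into 2 equal shares of 1/6 among George, Prudence.
George is living and takes 1/6.
Prudence is living and takes 1/6.

Albert 1/12; Fiona 1/36; George 1/6; Nora 1/36; Oliver 1/36; Prudence 1/6; Samuel 1/3; Victor 1/12; Winifred 1/12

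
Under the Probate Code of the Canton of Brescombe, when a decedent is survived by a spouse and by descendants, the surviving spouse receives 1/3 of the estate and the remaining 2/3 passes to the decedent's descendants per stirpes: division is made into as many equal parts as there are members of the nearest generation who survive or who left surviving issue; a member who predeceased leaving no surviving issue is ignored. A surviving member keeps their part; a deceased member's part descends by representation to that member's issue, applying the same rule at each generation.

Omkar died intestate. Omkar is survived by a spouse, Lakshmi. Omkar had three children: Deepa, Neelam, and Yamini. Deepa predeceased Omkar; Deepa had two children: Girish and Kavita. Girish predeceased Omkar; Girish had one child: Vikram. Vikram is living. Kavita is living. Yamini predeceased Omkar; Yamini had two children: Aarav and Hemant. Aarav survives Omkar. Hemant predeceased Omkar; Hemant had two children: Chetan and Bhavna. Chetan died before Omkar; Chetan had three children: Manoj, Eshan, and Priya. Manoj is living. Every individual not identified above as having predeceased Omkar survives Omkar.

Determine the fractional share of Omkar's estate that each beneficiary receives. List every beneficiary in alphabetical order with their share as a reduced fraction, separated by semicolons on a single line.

Lakshmi, as surviving spouse, takes 1/3.
The remaining 2/3 passes to Omkar's descendants per stirpes.
The 2/3 is divided into 3 equal shares of 2/9 among Deepa, Neelam, Yamini.
Deepa predeceased; the 2/9 allotted to Deepa's branch passes to Deepa's issue by representation.
The 2/9 is divided into 2 equal shares of 1/9 among Girish, Kavita.
Girish predeceased; the 1/9 allotted to Girish's branch passes to Girish's issue by representation.
Vikram is the sole taker at this level and receives the full 1/9.
Kavita is living and takes 1/9.
Neelam is living and takes 2/9.
Yamini predeceased; the 2/9 allotted to Yamini's branch passes to Yamini's issue by representation.
The 2/9 is divided into 2 equal shares of 1/9 among Aarav, Hemant.
Aarav is living and takes 1/9.
Hemant predeceased; the 1/9 allotted to Hemant's branch passes to Hemant's issue by representation.
The 1/9 is divided into 2 equal shares of 1/18 among Chetan, Bhavna.
Chetan predeceased; the 1/18 allotted to Chetan's branch passes to Chetan's issue by representation.
The 1/18 is divided into 3 equal shares of 1/54 among Manoj, Eshan, Priya.
Manoj is living and takes 1/54.
Eshan is living and takes 1/54.
Priya is living and takes 1/54.
Bhavna is living and takes 1/18.

Aarav 1/9; Bhavna 1/18; Eshan 1/54; Kavita 1/9; Lakshmi 1/3; Manoj 1/54; Neelam 2/9; Priya 1/54; Vikram 1/9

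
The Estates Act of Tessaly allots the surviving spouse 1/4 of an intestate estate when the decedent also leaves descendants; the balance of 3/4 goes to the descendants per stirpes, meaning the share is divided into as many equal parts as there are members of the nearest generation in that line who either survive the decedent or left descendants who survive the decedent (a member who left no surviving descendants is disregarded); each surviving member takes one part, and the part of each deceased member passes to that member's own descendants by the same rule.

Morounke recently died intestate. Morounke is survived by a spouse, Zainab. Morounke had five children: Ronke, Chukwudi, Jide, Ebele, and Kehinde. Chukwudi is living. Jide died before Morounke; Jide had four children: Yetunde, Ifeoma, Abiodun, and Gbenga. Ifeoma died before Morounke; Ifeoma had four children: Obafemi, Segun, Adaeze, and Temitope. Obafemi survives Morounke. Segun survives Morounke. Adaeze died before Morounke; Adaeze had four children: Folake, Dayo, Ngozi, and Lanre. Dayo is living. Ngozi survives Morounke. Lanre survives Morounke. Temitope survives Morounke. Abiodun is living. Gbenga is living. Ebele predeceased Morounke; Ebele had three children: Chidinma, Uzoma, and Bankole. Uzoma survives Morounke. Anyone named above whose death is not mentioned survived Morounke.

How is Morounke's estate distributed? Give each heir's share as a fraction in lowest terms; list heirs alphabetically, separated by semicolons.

Abiodun 3/80; Bankole 1/20; Chidinma 1/20; Chukwudi 3/20; Dayo 3/1280; Folake 3/1280; Gbenga 3/80; Kehinde 3/20; Lanre 3/1280; Ngozi 3/1280; Obafemi 3/320; Ronke 3/20; Segun 3/320; Temitope 3/320; Uzoma 1/20; Yetunde 3/80; Zainab 1/4

Zainab, as surviving spouse, takes 1/4.
The remaining 3/4 passes to Morounke's descendants per stirpes.
The 3/4 is divided into 5 equal shares of 3/20 among Ronke, Chukwudi, Jide, Ebele, Kehinde.
Ronke is living and takes 3/20.
Chukwudi is living and takes 3/20.
Jide predeceased; the 3/20 allotted to Jide's branch passes to Jide's issue by representation.
The 3/20 is divided into 4 equal shares of 3/80 among Yetunde, Ifeoma, Abiodun, Gbenga.
Yetunde is living and takes 3/80.
Ifeoma predeceased; the 3/80 allotted to Ifeoma's branch passes to Ifeoma's issue by representation.
The 3/80 is divided into 4 equal shares of 3/320 among Obafemi, Segun, Adaeze, Temitope.
Obafemi is living and takes 3/320.
Segun is living and takes 3/320.
Adaeze predeceased; the 3/320 allotted to Adaeze's branch passes to Adaeze's issue by representation.
The 3/320 is divided into 4 equal shares of 3/1280 among Folake, Dayo, Ngozi, Lanre.
Folake is living and takes 3/1280.
Dayo is living and takes 3/1280.
Ngozi is living and takes 3/1280.
Lanre is living and takes 3/1280.
Temitope is living and takes 3/320.
Abiodun is living and takes 3/80.
Gbenga is living and takes 3/80.
Ebele predeceased; the 3/20 allotted to Ebele's branch passes to Ebele's issue by representation.
The 3/20 is divided into 3 equal shares of 1/20 among Chidinma, Uzoma, Bankole.
Chidinma is living and takes 1/20.
Uzoma is living and takes 1/20.
Bankole is living and takes 1/20.
Kehinde is living and takes 3/20.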